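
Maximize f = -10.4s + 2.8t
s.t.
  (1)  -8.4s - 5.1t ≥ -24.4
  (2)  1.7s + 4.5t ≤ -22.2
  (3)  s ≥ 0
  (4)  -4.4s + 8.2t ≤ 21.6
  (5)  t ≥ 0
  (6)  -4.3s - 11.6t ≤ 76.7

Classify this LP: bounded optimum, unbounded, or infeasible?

infeasible

The boundaries -8.4s - 5.1t = -24.4 and 1.7s + 4.5t = -22.2 meet at (7434/971, -22796/2913), but that point violates t ≥ 0. Every candidate vertex is excluded by some other constraint, so the feasible region is empty.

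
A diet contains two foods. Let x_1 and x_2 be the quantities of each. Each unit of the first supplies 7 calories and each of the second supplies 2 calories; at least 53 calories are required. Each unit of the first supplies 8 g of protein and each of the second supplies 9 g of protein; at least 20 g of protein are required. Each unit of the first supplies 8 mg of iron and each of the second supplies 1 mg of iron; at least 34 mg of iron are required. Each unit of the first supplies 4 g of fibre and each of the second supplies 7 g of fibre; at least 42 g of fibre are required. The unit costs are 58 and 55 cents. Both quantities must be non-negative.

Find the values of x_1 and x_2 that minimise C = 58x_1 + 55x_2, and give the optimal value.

x_1 = 7, x_2 = 2, minimum C = 516

Corner points and C = 58x_1 + 55x_2:
  (0, 34) → C = 1870
  (21/2, 0) → C = 609
  (5/3, 62/3) → C = 3700/3
  (7, 2) → C = 516
The feasible region is unbounded (it extends along (0, 1), (1, 0)), but C strictly increases along every unbounded feasible direction, so there is no improving ray and the minimum is attained at a vertex.

The binding constraints are 7x_1 + 2x_2 = 53 and 4x_1 + 7x_2 = 42.
Solving simultaneously gives x_1 = 7, x_2 = 2.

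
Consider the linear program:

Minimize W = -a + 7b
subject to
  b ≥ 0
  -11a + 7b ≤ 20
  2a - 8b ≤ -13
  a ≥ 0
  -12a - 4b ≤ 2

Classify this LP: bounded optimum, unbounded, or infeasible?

Corner points and W = -a + 7b:
  (0, 20/7) → W = 20
  (0, 13/8) → W = 91/8
The feasible region has finitely many vertices and no improving ray; the minimum is 91/8 at (0, 13/8).

bounded optimum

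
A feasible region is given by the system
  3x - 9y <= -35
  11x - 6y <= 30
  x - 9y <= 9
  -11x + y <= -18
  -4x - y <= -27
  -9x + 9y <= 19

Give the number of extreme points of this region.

4

The feasible vertices (each the meet of two boundaries and inside every other half-plane) are:
  (160/27, 475/81)
  (16/3, 17/3)
  (128/15, 479/45)
  (224/45, 319/45)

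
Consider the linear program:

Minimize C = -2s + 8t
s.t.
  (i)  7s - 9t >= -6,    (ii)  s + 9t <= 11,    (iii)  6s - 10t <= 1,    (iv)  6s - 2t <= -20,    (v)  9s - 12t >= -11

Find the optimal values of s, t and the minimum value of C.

s = -69/16, t = -43/16, minimum C = -103/8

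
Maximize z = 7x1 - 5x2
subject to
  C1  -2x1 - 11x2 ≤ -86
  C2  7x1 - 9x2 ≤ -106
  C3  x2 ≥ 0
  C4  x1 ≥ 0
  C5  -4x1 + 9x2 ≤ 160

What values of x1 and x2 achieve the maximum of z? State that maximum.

x1 = 18, x2 = 232/9, maximum z = -26/9

Corner points and z = 7x1 - 5x2:
  (0, 106/9) → z = -530/9
  (18, 232/9) → z = -26/9
  (0, 160/9) → z = -800/9

At the optimal vertex, 7x1 - 9x2 = -106 and -4x1 + 9x2 = 160.
Solving simultaneously gives x1 = 18, x2 = 232/9.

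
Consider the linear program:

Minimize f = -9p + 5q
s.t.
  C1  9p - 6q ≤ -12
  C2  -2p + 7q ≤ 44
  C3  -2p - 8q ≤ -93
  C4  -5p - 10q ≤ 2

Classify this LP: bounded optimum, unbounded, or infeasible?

The boundaries 9p - 6q = -12 and -2p + 7q = 44 meet at (60/17, 124/17), but that point violates -2p - 8q ≤ -93. Every candidate vertex is excluded by some other constraint, so the feasible region is empty.

infeasible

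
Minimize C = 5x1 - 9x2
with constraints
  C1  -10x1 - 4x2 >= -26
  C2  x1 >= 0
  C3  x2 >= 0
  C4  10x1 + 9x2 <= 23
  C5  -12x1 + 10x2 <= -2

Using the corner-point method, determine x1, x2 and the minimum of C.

x1 = 31/26, x2 = 16/13, minimum C = -133/26

Corner points and C = 5x1 - 9x2:
  (23/10, 0) → C = 23/2
  (1/6, 0) → C = 5/6
  (31/26, 16/13) → C = -133/26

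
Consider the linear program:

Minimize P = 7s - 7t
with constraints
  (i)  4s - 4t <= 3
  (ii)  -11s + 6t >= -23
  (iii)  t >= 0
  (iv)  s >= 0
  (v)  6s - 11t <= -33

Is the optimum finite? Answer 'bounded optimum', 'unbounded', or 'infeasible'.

unbounded

From the feasible point (451/85, 501/85), moving in the direction (0, 1) keeps every constraint satisfied while P decreases without bound.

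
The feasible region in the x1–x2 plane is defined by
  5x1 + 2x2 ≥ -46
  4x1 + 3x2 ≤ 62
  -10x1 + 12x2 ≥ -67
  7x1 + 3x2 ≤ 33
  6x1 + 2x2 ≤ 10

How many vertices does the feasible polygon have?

5

The feasible vertices (each the meet of two boundaries and inside every other half-plane) are:
  (-262/7, 494/7)
  (-209/40, -159/16)
  (-29/3, 302/9)
  (127/46, -151/46)
  (-9, 32)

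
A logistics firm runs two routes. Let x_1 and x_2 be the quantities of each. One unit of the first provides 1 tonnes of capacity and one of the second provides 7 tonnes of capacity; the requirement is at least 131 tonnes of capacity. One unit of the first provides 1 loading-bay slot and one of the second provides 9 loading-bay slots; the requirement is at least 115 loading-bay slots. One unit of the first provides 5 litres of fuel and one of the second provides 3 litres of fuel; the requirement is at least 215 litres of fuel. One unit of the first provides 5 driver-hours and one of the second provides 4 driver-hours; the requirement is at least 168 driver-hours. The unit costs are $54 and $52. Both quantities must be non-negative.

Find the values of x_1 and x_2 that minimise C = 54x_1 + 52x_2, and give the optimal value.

The feasible region is unbounded (it extends along (0, 1), (1, 0)), but C strictly increases along every unbounded feasible direction, so there is no improving ray and the minimum is attained at a vertex.

x_1 = 139/4, x_2 = 55/4, minimum C = 5183/2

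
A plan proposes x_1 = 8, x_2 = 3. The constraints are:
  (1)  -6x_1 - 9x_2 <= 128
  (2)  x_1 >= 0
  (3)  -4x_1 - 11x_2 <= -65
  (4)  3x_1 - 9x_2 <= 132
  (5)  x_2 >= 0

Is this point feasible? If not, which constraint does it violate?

feasible

(1): -75 ≤ 128 ✓
(2): 8 ≥ 0 ✓
(3): -65 ≤ -65 ✓
(4): -3 ≤ 132 ✓
(5): 3 ≥ 0 ✓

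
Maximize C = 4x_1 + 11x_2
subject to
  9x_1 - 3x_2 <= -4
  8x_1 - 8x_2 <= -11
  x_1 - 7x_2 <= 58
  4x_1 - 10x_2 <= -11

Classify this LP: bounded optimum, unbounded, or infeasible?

From the feasible point (1/48, 67/48), moving in the direction (3, 9) keeps every constraint satisfied while C increases without bound.

unbounded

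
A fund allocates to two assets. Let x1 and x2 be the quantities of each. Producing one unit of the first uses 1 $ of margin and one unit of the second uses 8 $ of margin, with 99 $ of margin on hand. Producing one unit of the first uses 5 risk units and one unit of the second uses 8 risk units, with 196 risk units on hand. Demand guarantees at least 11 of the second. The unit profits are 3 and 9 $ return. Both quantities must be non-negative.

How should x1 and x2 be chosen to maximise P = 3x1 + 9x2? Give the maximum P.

x1 = 11, x2 = 11, maximum P = 132

Extreme points and P = 3x1 + 9x2:
  (0, 99/8) → P = 891/8
  (0, 11) → P = 99
  (11, 11) → P = 132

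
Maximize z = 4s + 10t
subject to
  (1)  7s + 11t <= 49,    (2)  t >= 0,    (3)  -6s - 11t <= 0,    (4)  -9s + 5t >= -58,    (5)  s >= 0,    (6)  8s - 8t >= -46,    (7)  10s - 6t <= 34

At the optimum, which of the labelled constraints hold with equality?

Extreme points and z = 4s + 10t:
  (0, 49/11) → z = 490/11
  (167/38, 63/38) → z = 649/19
  (0, 0) → z = 0
  (17/5, 0) → z = 68/5

The maximum is at (0, 49/11). Substituting into each constraint, equality holds for (1) and (5); the remaining constraints have slack.

(1) and (5)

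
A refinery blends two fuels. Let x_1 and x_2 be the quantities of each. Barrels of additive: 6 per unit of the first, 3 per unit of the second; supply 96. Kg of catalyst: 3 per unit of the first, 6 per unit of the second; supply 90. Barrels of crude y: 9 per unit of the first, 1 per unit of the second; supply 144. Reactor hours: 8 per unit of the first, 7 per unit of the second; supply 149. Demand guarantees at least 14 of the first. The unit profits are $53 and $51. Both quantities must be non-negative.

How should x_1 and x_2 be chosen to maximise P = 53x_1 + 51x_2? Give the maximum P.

x_1 = 14, x_2 = 4, maximum P = 946

Corner points and P = 53x_1 + 51x_2:
  (16, 0) → P = 848
  (14, 0) → P = 742
  (14, 4) → P = 946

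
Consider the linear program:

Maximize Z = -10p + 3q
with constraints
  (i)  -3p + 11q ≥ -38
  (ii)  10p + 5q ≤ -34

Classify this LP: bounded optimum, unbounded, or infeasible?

unbounded

From the feasible point (-184/125, -482/125), moving in the direction (-11, -3) keeps every constraint satisfied while Z increases without bound.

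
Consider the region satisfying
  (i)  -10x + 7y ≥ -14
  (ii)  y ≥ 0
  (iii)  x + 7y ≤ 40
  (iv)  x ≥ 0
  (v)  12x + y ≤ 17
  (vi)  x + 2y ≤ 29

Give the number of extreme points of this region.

Intersecting each pair of boundary lines and keeping only the points that satisfy every inequality leaves:
  (7/5, 0)
  (133/94, 1/47)
  (0, 0)
  (0, 40/7)
  (79/83, 463/83)

5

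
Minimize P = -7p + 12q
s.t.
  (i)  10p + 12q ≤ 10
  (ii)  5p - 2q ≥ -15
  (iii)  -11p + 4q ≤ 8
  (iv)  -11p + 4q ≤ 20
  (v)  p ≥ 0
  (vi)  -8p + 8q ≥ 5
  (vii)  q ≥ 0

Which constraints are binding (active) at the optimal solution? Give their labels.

Vertices and P = -7p + 12q:
  (0, 5/6) → P = 10
  (5/44, 65/88) → P = 355/44
  (0, 5/8) → P = 15/2

The minimum is at (0, 5/8). Substituting into each constraint, equality holds for (v) and (vi); the remaining constraints have slack.

(v) and (vi)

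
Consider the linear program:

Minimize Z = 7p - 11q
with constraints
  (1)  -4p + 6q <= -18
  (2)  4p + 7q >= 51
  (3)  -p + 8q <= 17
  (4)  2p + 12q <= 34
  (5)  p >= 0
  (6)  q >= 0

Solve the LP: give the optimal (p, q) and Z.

p = 11, q = 1, minimum Z = 66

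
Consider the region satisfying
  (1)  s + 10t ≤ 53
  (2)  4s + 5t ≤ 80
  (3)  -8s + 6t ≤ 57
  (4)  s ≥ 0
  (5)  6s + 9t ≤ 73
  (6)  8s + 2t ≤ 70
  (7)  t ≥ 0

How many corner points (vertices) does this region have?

5

The feasible vertices (each the meet of two boundaries and inside every other half-plane) are:
  (0, 53/10)
  (253/51, 245/51)
  (0, 0)
  (121/15, 41/15)
  (35/4, 0)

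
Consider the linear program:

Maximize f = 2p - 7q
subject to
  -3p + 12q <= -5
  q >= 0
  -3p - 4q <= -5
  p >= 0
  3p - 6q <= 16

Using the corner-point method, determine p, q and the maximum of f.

p = 16/3, q = 0, maximum f = 32/3

Vertices and f = 2p - 7q:
  (5/3, 0) → f = 10/3
  (9, 11/6) → f = 31/6
  (16/3, 0) → f = 32/3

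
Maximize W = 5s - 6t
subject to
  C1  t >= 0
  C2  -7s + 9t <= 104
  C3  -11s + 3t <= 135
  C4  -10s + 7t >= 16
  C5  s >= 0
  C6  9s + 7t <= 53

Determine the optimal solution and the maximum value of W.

Corner points and W = 5s - 6t:
  (0, 16/7) → W = -96/7
  (37/19, 674/133) → W = -2749/133
  (0, 53/7) → W = -318/7

The binding constraints are -10s + 7t = 16 and s = 0.
Solving simultaneously gives s = 0, t = 16/7.

s = 0, t = 16/7, maximum W = -96/7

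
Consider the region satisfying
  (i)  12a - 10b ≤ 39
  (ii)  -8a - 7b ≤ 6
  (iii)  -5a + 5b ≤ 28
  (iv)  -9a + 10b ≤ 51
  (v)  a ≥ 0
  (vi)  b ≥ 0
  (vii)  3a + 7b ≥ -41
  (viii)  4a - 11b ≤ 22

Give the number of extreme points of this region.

4

Intersecting each pair of boundary lines and keeping only the points that satisfy every inequality leaves:
  (30, 321/10)
  (13/4, 0)
  (0, 51/10)
  (0, 0)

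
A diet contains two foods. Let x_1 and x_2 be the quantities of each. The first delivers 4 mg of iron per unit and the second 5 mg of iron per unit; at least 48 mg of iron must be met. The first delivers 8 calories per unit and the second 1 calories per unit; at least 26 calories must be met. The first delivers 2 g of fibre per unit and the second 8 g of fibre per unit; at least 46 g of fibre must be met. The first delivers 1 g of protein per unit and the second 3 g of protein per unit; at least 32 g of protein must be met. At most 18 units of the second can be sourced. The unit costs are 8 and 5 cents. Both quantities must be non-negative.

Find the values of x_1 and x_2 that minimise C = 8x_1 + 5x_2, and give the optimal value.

x_1 = 2, x_2 = 10, minimum C = 66

The feasible region is unbounded (it extends along (1, 0)), but C strictly increases along every unbounded feasible direction, so there is no improving ray and the minimum is attained at a vertex.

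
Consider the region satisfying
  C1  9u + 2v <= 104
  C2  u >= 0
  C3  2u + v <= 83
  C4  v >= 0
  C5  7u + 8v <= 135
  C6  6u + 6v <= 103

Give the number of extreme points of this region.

5

Of the 15 pairwise boundary intersections, those satisfying every inequality are:
  (104/9, 0)
  (209/21, 101/14)
  (0, 0)
  (0, 135/8)
  (7/3, 89/6)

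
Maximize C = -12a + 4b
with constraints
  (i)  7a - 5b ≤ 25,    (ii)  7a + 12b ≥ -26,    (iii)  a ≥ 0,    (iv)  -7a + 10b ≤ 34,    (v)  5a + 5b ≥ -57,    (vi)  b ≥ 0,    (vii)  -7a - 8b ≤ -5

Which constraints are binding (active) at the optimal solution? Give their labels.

Vertices and C = -12a + 4b:
  (12, 59/5) → C = -484/5
  (25/7, 0) → C = -300/7
  (0, 17/5) → C = 68/5
  (0, 5/8) → C = 5/2
  (5/7, 0) → C = -60/7

The maximum is at (0, 17/5). Substituting into each constraint, equality holds for (iii) and (iv); the remaining constraints have slack.

(iii) and (iv)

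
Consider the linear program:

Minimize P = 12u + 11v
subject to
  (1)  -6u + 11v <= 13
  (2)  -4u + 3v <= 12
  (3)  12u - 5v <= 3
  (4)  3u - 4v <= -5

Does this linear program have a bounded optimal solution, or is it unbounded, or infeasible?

bounded optimum

Feasible corners and P = 12u + 11v:
  (-93/26, -10/13) → P = -668/13
  (-1/3, 1) → P = 7
  (-33/7, -16/7) → P = -572/7
The feasible region has finitely many vertices and no improving ray; the minimum is -572/7 at (-33/7, -16/7).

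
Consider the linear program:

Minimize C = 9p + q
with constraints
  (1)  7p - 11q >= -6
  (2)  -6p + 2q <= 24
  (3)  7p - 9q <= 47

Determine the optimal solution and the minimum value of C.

p = -31/4, q = -45/4, minimum C = -81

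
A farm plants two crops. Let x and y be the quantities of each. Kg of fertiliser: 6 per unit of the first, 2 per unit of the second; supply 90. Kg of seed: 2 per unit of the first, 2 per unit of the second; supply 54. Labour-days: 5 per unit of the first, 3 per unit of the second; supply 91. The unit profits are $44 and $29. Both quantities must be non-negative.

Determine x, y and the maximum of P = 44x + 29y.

Corner points and P = 44x + 29y:
  (0, 0) → P = 0
  (0, 27) → P = 783
  (15, 0) → P = 660
  (11, 12) → P = 832
  (5, 22) → P = 858

The optimum lies where 2x + 2y = 54 and 5x + 3y = 91.
Solving simultaneously gives x = 5, y = 22.

x = 5, y = 22, maximum P = 858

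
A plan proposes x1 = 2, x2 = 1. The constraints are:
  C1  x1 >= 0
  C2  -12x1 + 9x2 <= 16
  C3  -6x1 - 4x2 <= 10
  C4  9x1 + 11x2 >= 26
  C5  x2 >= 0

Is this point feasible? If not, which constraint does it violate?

feasible

C1: 2 ≥ 0 ✓
C2: -15 ≤ 16 ✓
C3: -16 ≤ 10 ✓
C4: 29 ≥ 26 ✓
C5: 1 ≥ 0 ✓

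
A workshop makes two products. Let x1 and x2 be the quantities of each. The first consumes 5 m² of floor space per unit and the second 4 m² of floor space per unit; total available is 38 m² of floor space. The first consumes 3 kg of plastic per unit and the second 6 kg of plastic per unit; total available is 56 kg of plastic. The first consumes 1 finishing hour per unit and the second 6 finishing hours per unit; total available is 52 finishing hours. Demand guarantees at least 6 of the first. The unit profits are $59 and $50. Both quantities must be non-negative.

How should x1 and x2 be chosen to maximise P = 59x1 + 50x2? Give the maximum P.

x1 = 6, x2 = 2, maximum P = 454

Feasible corners and P = 59x1 + 50x2:
  (38/5, 0) → P = 2242/5
  (6, 0) → P = 354
  (6, 2) → P = 454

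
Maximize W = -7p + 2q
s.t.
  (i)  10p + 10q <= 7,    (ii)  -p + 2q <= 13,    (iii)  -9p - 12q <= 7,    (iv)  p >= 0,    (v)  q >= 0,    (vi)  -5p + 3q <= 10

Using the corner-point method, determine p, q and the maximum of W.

Corner points and W = -7p + 2q:
  (0, 7/10) → W = 7/5
  (7/10, 0) → W = -49/10
  (0, 0) → W = 0

At the optimal vertex, 10p + 10q = 7 and p = 0.
Solving simultaneously gives p = 0, q = 7/10.

p = 0, q = 7/10, maximum W = 7/5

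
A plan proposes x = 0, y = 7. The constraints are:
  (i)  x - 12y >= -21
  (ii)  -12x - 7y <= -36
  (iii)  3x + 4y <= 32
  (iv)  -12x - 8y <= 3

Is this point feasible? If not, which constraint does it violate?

Constraint (i): x - 12y = -84, which is not ≥ -21. All other constraints are satisfied.

not feasible — violates (i)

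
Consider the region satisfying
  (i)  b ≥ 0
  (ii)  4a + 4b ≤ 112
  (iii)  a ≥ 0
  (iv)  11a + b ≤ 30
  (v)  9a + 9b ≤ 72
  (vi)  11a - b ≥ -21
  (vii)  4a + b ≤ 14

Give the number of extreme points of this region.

Intersecting each pair of boundary lines and keeping only the points that satisfy every inequality leaves:
  (0, 0)
  (30/11, 0)
  (0, 8)
  (16/7, 34/7)
  (2, 6)

5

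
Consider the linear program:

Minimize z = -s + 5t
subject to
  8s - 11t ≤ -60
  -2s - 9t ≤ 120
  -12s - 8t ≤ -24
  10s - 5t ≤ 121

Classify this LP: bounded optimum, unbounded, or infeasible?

bounded optimum

Corner points and z = -s + 5t:
  (-54/49, 228/49) → z = 1194/49
  (233/10, 112/5) → z = 887/10
The feasible region has finitely many vertices and no improving ray; the minimum is 1194/49 at (-54/49, 228/49).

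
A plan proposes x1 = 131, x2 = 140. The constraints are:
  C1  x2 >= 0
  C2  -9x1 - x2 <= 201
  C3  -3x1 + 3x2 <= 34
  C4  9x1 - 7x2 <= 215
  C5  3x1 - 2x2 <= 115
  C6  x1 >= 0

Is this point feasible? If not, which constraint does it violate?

C1: 140 ≥ 0 ✓
C2: -1319 ≤ 201 ✓
C3: 27 ≤ 34 ✓
C4: 199 ≤ 215 ✓
C5: 113 ≤ 115 ✓
C6: 131 ≥ 0 ✓

feasible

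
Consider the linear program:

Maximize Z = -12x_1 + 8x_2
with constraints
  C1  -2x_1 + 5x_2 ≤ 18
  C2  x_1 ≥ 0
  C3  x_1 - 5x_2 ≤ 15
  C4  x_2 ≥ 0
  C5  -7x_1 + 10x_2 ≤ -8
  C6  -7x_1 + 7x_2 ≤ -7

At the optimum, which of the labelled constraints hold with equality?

Extreme points and Z = -12x_1 + 8x_2:
  (44/3, 142/15) → Z = -1504/15
  (15, 0) → Z = -180
  (8/7, 0) → Z = -96/7
The feasible region is unbounded (it extends along (5, 1), (5, 2)), but Z strictly decreases along every unbounded feasible direction, so there is no improving ray and the maximum is attained at a vertex.

The maximum is at (8/7, 0). Substituting into each constraint, equality holds for C4 and C5; the remaining constraints have slack.

C4 and C5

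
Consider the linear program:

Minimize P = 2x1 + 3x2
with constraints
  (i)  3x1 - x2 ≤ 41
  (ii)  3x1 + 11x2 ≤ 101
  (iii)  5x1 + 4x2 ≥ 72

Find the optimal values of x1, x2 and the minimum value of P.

Vertices and P = 2x1 + 3x2:
  (46/3, 5) → P = 137/3
  (236/17, 11/17) → P = 505/17
  (388/43, 289/43) → P = 1643/43

At the optimal vertex, 3x1 - x2 = 41 and 5x1 + 4x2 = 72.
Solving simultaneously gives x1 = 236/17, x2 = 11/17.

x1 = 236/17, x2 = 11/17, minimum P = 505/17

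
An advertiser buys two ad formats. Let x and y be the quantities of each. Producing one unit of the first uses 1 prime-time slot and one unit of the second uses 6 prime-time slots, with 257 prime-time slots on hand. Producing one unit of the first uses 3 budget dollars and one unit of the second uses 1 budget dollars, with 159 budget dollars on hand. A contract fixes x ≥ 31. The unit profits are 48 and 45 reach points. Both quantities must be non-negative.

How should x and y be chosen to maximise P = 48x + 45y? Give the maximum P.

Feasible corners and P = 48x + 45y:
  (53, 0) → P = 2544
  (31, 0) → P = 1488
  (41, 36) → P = 3588
  (31, 113/3) → P = 3183

The optimum lies where x + 6y = 257 and 3x + y = 159.
Solving simultaneously gives x = 41, y = 36.

x = 41, y = 36, maximum P = 3588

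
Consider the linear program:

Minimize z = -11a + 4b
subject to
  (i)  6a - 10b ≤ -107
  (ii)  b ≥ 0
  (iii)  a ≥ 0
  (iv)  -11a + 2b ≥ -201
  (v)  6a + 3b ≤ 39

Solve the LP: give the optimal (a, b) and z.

a = 23/26, b = 146/13, minimum z = 915/26

Vertices and z = -11a + 4b:
  (0, 107/10) → z = 214/5
  (23/26, 146/13) → z = 915/26
  (0, 13) → z = 52

The optimum lies where 6a - 10b = -107 and 6a + 3b = 39.
Solving simultaneously gives a = 23/26, b = 146/13.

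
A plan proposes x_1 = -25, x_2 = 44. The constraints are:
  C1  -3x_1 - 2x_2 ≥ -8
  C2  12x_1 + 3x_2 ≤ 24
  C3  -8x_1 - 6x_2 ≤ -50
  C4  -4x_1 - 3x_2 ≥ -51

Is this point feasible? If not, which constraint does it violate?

Constraint C1: -3x_1 - 2x_2 = -13, which is not ≥ -8. All other constraints are satisfied.

not feasible — violates C1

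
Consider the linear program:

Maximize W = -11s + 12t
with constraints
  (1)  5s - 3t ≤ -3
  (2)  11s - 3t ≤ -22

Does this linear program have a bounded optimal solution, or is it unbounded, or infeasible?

From the feasible point (-19/6, -77/18), moving in the direction (3, 11) keeps every constraint satisfied while W increases without bound.

unbounded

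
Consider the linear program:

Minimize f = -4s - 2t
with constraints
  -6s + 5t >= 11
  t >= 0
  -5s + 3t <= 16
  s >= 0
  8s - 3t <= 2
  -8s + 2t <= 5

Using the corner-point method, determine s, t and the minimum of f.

Vertices and f = -4s - 2t:
  (0, 11/5) → f = -22/5
  (43/22, 50/11) → f = -186/11
  (6, 46/3) → f = -164/3
  (17/14, 103/14) → f = -137/7
  (0, 5/2) → f = -5

s = 6, t = 46/3, minimum f = -164/3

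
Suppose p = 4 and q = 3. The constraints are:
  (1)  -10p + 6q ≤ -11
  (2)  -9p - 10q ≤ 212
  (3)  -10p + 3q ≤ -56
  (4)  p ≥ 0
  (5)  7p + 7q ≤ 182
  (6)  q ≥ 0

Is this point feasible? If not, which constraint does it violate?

Constraint (3): -10p + 3q = -31, which is not ≤ -56. All other constraints are satisfied.

not feasible — violates (3)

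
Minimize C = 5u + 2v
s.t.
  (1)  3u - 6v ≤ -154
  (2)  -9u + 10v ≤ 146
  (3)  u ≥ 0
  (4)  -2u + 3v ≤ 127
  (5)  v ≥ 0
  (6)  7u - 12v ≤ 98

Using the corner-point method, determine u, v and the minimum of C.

u = 83/3, v = 79/2, minimum C = 652/3

Vertices and C = 5u + 2v:
  (83/3, 79/2) → C = 652/3
  (406, 686/3) → C = 7462/3
  (832/7, 851/7) → C = 5862/7
The feasible region is unbounded (it extends along (12, 7), (3, 2)), but C strictly increases along every unbounded feasible direction, so there is no improving ray and the minimum is attained at a vertex.

The binding constraints are 3u - 6v = -154 and -9u + 10v = 146.
Solving simultaneously gives u = 83/3, v = 79/2.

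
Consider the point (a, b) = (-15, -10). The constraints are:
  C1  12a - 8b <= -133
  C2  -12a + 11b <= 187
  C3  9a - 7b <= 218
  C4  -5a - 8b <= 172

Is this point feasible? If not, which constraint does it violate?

Constraint C1: 12a - 8b = -100, which is not ≤ -133. All other constraints are satisfied.

not feasible — violates C1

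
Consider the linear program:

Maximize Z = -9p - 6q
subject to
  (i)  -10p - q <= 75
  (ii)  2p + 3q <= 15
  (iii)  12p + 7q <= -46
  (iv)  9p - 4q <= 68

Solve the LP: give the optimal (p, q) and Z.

Vertices and Z = -9p - 6q:
  (-479/58, 220/29) → Z = 1671/58
  (-232/49, -1355/49) → Z = 10218/49
  (292/111, -410/37) → Z = 1584/37

The binding constraints are -10p - q = 75 and 9p - 4q = 68.
Solving simultaneously gives p = -232/49, q = -1355/49.

p = -232/49, q = -1355/49, maximum Z = 10218/49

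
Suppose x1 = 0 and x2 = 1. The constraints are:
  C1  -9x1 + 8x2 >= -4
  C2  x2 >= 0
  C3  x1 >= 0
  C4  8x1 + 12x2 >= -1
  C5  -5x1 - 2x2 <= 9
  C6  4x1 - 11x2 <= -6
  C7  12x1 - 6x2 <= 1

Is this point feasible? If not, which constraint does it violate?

feasible

C1: 8 ≥ -4 ✓
C2: 1 ≥ 0 ✓
C3: 0 ≥ 0 ✓
C4: 12 ≥ -1 ✓
C5: -2 ≤ 9 ✓
C6: -11 ≤ -6 ✓
C7: -6 ≤ 1 ✓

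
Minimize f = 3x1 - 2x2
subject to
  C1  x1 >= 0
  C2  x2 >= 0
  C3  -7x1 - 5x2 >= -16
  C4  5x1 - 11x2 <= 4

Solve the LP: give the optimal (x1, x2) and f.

x1 = 0, x2 = 16/5, minimum f = -32/5

Extreme points and f = 3x1 - 2x2:
  (0, 0) → f = 0
  (0, 16/5) → f = -32/5
  (4/5, 0) → f = 12/5
  (98/51, 26/51) → f = 242/51

The binding constraints are x1 = 0 and -7x1 - 5x2 = -16.
Solving simultaneously gives x1 = 0, x2 = 16/5.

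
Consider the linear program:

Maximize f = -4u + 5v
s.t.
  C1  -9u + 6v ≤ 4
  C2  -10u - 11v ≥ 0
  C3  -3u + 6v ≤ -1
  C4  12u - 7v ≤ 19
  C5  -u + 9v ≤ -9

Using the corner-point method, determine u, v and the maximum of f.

u = -6/5, v = -17/15, maximum f = -13/15

The feasible region is unbounded (it extends along (-7, -12), (-2, -3)), but f strictly decreases along every unbounded feasible direction, so there is no improving ray and the maximum is attained at a vertex.

The optimum lies where -9u + 6v = 4 and -u + 9v = -9.
Solving simultaneously gives u = -6/5, v = -17/15.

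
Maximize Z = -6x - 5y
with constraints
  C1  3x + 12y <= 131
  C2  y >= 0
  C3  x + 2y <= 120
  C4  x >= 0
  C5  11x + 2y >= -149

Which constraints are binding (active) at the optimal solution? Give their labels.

C2 and C4

Corner points and Z = -6x - 5y:
  (131/3, 0) → Z = -262
  (0, 131/12) → Z = -655/12
  (0, 0) → Z = 0

The maximum is at (0, 0). Substituting into each constraint, equality holds for C2 and C4; the remaining constraints have slack.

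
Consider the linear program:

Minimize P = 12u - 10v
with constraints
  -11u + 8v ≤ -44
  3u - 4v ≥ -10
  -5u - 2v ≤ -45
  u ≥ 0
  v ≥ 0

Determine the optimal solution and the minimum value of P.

u = 64/5, v = 121/10, minimum P = 163/5

The feasible region is unbounded (it extends along (4, 3), (1, 0)), but P strictly increases along every unbounded feasible direction, so there is no improving ray and the minimum is attained at a vertex.

The optimum lies where -11u + 8v = -44 and 3u - 4v = -10.
Solving simultaneously gives u = 64/5, v = 121/10.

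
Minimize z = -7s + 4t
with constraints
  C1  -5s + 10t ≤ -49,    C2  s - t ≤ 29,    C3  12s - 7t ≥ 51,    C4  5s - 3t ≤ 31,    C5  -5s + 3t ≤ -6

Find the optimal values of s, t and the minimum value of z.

s = 163/35, t = -18/7, minimum z = -1501/35

Vertices and z = -7s + 4t:
  (167/85, -333/85) → z = -2501/85
  (163/35, -18/7) → z = -1501/35
  (-152/5, -297/5) → z = -124/5
  (-28, -57) → z = -32

The binding constraints are -5s + 10t = -49 and 5s - 3t = 31.
Solving simultaneously gives s = 163/35, t = -18/7.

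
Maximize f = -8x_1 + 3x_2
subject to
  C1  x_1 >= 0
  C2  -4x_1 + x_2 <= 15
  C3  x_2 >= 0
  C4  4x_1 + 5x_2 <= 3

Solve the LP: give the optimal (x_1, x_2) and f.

x_1 = 0, x_2 = 3/5, maximum f = 9/5

Corner points and f = -8x_1 + 3x_2:
  (0, 0) → f = 0
  (0, 3/5) → f = 9/5
  (3/4, 0) → f = -6

At the optimal vertex, x_1 = 0 and 4x_1 + 5x_2 = 3.
Solving simultaneously gives x_1 = 0, x_2 = 3/5.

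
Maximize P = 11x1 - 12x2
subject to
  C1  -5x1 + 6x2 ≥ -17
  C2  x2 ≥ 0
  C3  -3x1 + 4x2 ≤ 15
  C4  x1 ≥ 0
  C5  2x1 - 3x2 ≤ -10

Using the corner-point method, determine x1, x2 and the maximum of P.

Feasible corners and P = 11x1 - 12x2:
  (79, 63) → P = 113
  (37, 28) → P = 71
  (0, 15/4) → P = -45
  (0, 10/3) → P = -40

The optimum lies where -5x1 + 6x2 = -17 and -3x1 + 4x2 = 15.
Solving simultaneously gives x1 = 79, x2 = 63.

x1 = 79, x2 = 63, maximum P = 113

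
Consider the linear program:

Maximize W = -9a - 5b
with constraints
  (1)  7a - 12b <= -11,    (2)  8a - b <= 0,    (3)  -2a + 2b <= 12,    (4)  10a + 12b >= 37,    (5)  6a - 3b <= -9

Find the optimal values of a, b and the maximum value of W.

a = -35/22, b = 97/22, maximum W = -85/11

Extreme points and W = -9a - 5b:
  (6/7, 48/7) → W = -42
  (1/2, 4) → W = -49/2
  (-35/22, 97/22) → W = -85/11
  (1/34, 52/17) → W = -529/34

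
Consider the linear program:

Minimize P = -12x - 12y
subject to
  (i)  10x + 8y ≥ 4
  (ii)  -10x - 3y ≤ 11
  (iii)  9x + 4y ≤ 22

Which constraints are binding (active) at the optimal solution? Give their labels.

(ii) and (iii)

Feasible corners and P = -12x - 12y:
  (-2, 3) → P = -12
  (5, -23/4) → P = 9
  (-110/13, 319/13) → P = -2508/13

The minimum is at (-110/13, 319/13). Substituting into each constraint, equality holds for (ii) and (iii); the remaining constraints have slack.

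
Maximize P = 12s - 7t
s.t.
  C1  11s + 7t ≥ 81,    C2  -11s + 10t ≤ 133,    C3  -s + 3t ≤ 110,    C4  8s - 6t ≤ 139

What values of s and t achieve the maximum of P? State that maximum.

s = 359/6, t = 1019/18, maximum P = 5791/18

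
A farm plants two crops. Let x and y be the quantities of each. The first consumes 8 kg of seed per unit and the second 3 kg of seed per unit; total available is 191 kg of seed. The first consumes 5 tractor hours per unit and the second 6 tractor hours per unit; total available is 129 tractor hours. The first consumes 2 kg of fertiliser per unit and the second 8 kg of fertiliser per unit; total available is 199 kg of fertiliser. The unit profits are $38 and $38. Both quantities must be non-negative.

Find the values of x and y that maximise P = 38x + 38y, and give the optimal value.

x = 23, y = 7/3, maximum P = 2888/3

Extreme points and P = 38x + 38y:
  (0, 0) → P = 0
  (0, 43/2) → P = 817
  (191/8, 0) → P = 3629/4
  (23, 7/3) → P = 2888/3

At the optimal vertex, 8x + 3y = 191 and 5x + 6y = 129.
Solving simultaneously gives x = 23, y = 7/3.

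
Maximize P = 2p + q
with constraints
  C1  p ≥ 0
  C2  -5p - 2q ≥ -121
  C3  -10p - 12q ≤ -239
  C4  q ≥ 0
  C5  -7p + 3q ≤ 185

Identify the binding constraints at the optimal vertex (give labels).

C1 and C2

Extreme points and P = 2p + q:
  (0, 121/2) → P = 121/2
  (0, 239/12) → P = 239/12
  (121/5, 0) → P = 242/5
  (239/10, 0) → P = 239/5

The maximum is at (0, 121/2). Substituting into each constraint, equality holds for C1 and C2; the remaining constraints have slack.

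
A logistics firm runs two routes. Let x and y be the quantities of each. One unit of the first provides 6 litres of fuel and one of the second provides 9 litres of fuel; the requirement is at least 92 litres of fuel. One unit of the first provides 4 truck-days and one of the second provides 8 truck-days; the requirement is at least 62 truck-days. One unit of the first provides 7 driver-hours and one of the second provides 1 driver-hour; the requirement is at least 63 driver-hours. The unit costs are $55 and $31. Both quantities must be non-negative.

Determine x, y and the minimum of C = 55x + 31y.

x = 25/3, y = 14/3, minimum C = 603

The feasible region is unbounded (it extends along (0, 1), (1, 0)), but C strictly increases along every unbounded feasible direction, so there is no improving ray and the minimum is attained at a vertex.

The optimum lies where 6x + 9y = 92 and 7x + y = 63.
Solving simultaneously gives x = 25/3, y = 14/3.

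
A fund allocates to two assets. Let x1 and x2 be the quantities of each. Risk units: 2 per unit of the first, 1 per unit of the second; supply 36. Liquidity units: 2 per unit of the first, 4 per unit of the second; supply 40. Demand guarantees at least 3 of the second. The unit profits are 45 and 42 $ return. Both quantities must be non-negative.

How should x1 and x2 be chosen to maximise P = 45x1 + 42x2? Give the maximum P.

x1 = 14, x2 = 3, maximum P = 756

Vertices and P = 45x1 + 42x2:
  (0, 10) → P = 420
  (0, 3) → P = 126
  (14, 3) → P = 756

The binding constraints are 2x1 + 4x2 = 40 and x2 = 3.
Solving simultaneously gives x1 = 14, x2 = 3.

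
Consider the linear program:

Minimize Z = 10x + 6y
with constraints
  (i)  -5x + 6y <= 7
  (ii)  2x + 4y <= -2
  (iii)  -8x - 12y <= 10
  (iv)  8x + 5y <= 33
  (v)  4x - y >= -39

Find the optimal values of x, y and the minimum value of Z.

x = -4/3, y = 1/18, minimum Z = -13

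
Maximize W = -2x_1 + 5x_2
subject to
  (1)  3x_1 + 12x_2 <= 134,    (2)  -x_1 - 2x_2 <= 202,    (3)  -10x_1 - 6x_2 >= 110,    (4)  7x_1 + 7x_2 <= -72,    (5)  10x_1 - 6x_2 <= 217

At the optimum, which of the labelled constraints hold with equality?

(1) and (2)

Extreme points and W = -2x_1 + 5x_2:
  (-1346/3, 370/3) → W = 1514
  (-1802/63, 1154/63) → W = 9374/63
  (-389/13, -2237/26) → W = -9629/26
  (-169/14, 25/14) → W = 463/14
  (107/20, -109/4) → W = -2939/20

The maximum is at (-1346/3, 370/3). Substituting into each constraint, equality holds for (1) and (2); the remaining constraints have slack.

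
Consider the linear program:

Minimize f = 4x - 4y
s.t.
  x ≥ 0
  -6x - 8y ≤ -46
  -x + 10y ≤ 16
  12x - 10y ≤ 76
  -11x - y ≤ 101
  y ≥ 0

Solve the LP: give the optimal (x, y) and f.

Corner points and f = 4x - 4y:
  (83/17, 71/34) → f = 190/17
  (89/13, 8/13) → f = 324/13
  (92/11, 134/55) → f = 1304/55

x = 83/17, y = 71/34, minimum f = 190/17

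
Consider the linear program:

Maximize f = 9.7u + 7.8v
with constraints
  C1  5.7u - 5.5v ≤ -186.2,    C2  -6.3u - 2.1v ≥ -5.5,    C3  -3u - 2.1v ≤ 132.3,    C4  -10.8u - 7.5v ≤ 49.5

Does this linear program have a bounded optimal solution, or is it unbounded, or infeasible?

From the feasible point (-36077/4662, 40147/1554), moving in the direction (-2.1, 6.3) keeps every constraint satisfied while f increases without bound.

unbounded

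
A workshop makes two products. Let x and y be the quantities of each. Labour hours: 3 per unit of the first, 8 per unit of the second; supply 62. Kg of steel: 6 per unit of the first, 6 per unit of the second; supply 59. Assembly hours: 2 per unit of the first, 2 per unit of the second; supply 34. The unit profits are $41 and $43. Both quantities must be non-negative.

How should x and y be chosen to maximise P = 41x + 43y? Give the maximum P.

Feasible corners and P = 41x + 43y:
  (0, 0) → P = 0
  (0, 31/4) → P = 1333/4
  (59/6, 0) → P = 2419/6
  (10/3, 13/2) → P = 2497/6

x = 10/3, y = 13/2, maximum P = 2497/6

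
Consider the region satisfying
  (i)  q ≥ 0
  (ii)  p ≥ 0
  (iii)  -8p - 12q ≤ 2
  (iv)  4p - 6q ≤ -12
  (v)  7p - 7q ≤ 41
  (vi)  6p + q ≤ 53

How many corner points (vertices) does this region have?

Intersecting each pair of boundary lines and keeping only the points that satisfy every inequality leaves:
  (0, 2)
  (0, 53)
  (153/20, 71/10)

3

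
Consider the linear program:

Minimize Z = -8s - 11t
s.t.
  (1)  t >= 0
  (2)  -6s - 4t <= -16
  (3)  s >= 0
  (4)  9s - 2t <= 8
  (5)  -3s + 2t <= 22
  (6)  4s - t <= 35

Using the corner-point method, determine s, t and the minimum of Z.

Corner points and Z = -8s - 11t:
  (0, 4) → Z = -44
  (4/3, 2) → Z = -98/3
  (0, 11) → Z = -121
  (5, 37/2) → Z = -487/2

At the optimal vertex, 9s - 2t = 8 and -3s + 2t = 22.
Solving simultaneously gives s = 5, t = 37/2.

s = 5, t = 37/2, minimum Z = -487/2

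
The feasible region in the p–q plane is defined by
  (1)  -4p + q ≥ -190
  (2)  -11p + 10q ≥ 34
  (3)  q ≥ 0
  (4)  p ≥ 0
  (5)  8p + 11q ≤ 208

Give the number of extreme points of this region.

3

The feasible vertices (each the meet of two boundaries and inside every other half-plane) are:
  (0, 17/5)
  (1706/201, 2560/201)
  (0, 208/11)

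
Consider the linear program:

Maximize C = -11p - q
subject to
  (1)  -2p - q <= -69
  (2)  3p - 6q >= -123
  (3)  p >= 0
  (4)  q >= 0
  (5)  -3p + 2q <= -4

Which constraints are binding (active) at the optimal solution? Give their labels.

(1) and (5)

Extreme points and C = -11p - q:
  (69/2, 0) → C = -759/2
  (142/7, 199/7) → C = -1761/7
  (45/2, 127/4) → C = -1117/4
The feasible region is unbounded (it extends along (2, 1), (1, 0)), but C strictly decreases along every unbounded feasible direction, so there is no improving ray and the maximum is attained at a vertex.

The maximum is at (142/7, 199/7). Substituting into each constraint, equality holds for (1) and (5); the remaining constraints have slack.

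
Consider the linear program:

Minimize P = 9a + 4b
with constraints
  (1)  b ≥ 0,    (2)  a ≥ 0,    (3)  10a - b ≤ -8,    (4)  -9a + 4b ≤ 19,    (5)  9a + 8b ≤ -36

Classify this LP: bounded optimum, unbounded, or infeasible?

infeasible

The boundaries -9a + 4b = 19 and 9a + 8b = -36 meet at (-74/27, -17/12), but that point violates b ≥ 0. Every candidate vertex is excluded by some other constraint, so the feasible region is empty.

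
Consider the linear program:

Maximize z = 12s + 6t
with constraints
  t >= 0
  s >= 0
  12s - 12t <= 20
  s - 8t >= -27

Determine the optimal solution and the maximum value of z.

Feasible corners and z = 12s + 6t:
  (0, 0) → z = 0
  (5/3, 0) → z = 20
  (0, 27/8) → z = 81/4
  (121/21, 86/21) → z = 656/7

s = 121/21, t = 86/21, maximum z = 656/7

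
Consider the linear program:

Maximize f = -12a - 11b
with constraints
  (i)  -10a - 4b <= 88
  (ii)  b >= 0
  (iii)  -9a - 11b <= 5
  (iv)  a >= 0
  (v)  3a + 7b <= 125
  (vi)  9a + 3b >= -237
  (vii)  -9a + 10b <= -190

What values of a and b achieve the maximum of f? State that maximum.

Feasible corners and f = -12a - 11b:
  (125/3, 0) → f = -500
  (190/9, 0) → f = -760/3
  (860/31, 185/31) → f = -12355/31

a = 190/9, b = 0, maximum f = -760/3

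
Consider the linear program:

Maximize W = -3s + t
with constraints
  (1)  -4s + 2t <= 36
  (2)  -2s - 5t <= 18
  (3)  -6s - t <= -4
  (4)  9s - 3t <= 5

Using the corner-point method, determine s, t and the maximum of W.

Corner points and W = -3s + t:
  (-7/4, 29/2) → W = 79/4
  (59/3, 172/3) → W = -5/3
  (17/27, 2/9) → W = -5/3

At the optimal vertex, -4s + 2t = 36 and -6s - t = -4.
Solving simultaneously gives s = -7/4, t = 29/2.

s = -7/4, t = 29/2, maximum W = 79/4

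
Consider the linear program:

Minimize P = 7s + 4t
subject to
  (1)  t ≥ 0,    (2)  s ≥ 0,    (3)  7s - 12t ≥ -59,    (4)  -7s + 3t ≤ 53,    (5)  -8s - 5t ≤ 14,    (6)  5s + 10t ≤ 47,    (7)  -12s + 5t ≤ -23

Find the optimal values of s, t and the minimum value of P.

Vertices and P = 7s + 4t:
  (47/5, 0) → P = 329/5
  (23/12, 0) → P = 161/12
  (93/29, 449/145) → P = 5051/145

The optimum lies where t = 0 and -12s + 5t = -23.
Solving simultaneously gives s = 23/12, t = 0.

s = 23/12, t = 0, minimum P = 161/12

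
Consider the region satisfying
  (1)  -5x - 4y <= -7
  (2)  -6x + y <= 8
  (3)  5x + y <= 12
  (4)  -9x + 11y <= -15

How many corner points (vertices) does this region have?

3

The feasible vertices (each the meet of two boundaries and inside every other half-plane) are:
  (41/15, -5/3)
  (137/91, -12/91)
  (147/64, 33/64)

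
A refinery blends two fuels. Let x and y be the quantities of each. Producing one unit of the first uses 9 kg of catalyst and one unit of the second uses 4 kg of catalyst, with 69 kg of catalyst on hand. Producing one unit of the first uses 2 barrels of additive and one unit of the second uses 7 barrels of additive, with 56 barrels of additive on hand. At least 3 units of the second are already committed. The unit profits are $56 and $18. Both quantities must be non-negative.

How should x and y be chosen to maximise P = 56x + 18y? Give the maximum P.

x = 19/3, y = 3, maximum P = 1226/3

Extreme points and P = 56x + 18y:
  (0, 8) → P = 144
  (0, 3) → P = 54
  (259/55, 366/55) → P = 21092/55
  (19/3, 3) → P = 1226/3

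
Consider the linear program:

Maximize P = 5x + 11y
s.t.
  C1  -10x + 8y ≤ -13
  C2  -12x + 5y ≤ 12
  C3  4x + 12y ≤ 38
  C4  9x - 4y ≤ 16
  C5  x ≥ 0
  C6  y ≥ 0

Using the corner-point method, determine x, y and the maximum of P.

The optimum lies where -10x + 8y = -13 and 9x - 4y = 16.
Solving simultaneously gives x = 19/8, y = 43/32.

x = 19/8, y = 43/32, maximum P = 853/32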